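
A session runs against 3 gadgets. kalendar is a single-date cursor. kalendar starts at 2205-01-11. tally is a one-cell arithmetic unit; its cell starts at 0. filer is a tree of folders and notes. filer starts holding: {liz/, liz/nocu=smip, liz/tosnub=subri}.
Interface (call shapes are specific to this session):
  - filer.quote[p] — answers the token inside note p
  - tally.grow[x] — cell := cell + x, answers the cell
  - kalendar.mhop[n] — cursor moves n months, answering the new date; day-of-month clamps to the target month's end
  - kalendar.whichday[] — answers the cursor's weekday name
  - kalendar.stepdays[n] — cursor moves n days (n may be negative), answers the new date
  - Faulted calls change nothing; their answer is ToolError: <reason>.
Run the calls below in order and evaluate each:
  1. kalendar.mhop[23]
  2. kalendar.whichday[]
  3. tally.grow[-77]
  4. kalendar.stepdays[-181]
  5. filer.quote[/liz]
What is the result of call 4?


Answer: 2206-06-13

Derivation:
Calling kalendar.mhop using n→23, which returns 2206-12-11.
Using kalendar.whichday(), which returns Thursday.
Calling tally.grow using x→-77, and get -77.
I run kalendar.stepdays using n→-181, → 2206-06-13.
Invoking filer.quote using p→/liz, — result: ToolError: is a directory.


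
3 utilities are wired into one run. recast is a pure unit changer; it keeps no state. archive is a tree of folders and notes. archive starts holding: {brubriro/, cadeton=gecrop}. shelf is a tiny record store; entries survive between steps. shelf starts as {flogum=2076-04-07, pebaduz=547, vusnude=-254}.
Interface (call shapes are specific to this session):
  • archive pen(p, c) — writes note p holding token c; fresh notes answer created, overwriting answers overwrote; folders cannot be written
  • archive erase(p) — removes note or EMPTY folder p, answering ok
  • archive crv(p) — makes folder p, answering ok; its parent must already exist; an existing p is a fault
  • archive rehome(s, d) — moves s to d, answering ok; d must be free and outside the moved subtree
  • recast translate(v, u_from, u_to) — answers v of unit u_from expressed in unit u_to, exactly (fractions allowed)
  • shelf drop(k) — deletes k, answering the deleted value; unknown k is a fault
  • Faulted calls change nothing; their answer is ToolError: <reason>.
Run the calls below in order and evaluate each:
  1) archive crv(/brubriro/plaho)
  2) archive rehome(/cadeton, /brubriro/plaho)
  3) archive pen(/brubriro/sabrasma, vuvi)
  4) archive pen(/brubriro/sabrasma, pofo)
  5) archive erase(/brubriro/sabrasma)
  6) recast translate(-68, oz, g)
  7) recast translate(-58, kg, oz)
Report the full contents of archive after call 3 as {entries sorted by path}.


// archive crv(p: /brubriro/plaho) => ok
// archive rehome(s: /cadeton, d: /brubriro/plaho) => ToolError: exists
// archive pen(p: /brubriro/sabrasma, c: vuvi) => created
// archive pen(p: /brubriro/sabrasma, c: pofo) => overwrote
// archive erase(p: /brubriro/sabrasma) => ok
// recast translate(v: -68, u_from: oz, u_to: g) => -771107029/400000
// recast translate(v: -58, u_from: kg, u_to: oz) => -92800000000/45359237

Answer: {brubriro/, brubriro/plaho/, brubriro/sabrasma=vuvi, cadeton=gecrop}


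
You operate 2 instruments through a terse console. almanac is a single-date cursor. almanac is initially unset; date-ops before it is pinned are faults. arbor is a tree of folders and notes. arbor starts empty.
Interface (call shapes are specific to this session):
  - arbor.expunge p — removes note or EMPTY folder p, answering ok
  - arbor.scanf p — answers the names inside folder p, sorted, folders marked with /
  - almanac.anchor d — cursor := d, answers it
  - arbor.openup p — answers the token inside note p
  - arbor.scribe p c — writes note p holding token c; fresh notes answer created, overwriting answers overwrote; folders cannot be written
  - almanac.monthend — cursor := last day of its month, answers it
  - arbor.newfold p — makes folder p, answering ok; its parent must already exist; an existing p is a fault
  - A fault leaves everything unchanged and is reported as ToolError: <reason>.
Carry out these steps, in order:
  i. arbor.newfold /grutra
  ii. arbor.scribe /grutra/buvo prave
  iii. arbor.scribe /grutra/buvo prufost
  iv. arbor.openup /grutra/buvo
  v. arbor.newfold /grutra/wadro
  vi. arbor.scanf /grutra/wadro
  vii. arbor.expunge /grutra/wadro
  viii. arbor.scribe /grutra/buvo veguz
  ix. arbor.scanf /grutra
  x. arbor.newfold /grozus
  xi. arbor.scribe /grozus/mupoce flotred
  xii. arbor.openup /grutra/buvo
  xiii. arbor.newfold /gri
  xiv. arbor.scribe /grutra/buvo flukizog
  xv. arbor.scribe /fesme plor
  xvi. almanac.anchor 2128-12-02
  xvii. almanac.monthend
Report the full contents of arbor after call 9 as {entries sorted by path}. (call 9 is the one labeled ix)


$ arbor.newfold /grutra
:: ok
$ arbor.scribe /grutra/buvo prave
:: created
$ arbor.scribe /grutra/buvo prufost
:: overwrote
$ arbor.openup /grutra/buvo
:: prufost
$ arbor.newfold /grutra/wadro
:: ok
$ arbor.scanf /grutra/wadro
:: []
$ arbor.expunge /grutra/wadro
:: ok
$ arbor.scribe /grutra/buvo veguz
:: overwrote
$ arbor.scanf /grutra
:: [buvo]
$ arbor.newfold /grozus
:: ok
$ arbor.scribe /grozus/mupoce flotred
:: created
$ arbor.openup /grutra/buvo
:: veguz
$ arbor.newfold /gri
:: ok
$ arbor.scribe /grutra/buvo flukizog
:: overwrote
$ arbor.scribe /fesme plor
:: created
$ almanac.anchor 2128-12-02
:: 2128-12-02
$ almanac.monthend
:: 2128-12-31

Answer: {grutra/, grutra/buvo=veguz}


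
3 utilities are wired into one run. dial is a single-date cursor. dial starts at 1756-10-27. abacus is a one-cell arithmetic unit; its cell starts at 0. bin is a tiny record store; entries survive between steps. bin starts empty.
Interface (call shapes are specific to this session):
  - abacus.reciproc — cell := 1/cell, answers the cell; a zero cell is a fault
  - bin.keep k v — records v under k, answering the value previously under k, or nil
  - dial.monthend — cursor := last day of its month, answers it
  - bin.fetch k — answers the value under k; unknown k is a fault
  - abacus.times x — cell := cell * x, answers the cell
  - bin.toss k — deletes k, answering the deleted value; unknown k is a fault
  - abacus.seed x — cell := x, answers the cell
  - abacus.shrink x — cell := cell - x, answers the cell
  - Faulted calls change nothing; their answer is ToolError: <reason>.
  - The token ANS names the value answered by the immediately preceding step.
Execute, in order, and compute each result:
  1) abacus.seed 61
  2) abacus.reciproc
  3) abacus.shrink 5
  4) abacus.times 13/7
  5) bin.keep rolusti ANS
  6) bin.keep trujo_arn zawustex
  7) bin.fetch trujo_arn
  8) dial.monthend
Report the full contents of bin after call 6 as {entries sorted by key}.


Using abacus.seed using x→61: 61.
Invoking abacus.reciproc, — result: 1/61.
Now I run abacus.shrink using x→5, yielding -304/61.
Then abacus.times using x→13/7, and observe -3952/427.
Next I call bin.keep using k→rolusti, v→ANS, — result: nil.
Invoking bin.keep using k→trujo_arn, v→zawustex, giving nil.
Invoking bin.fetch using k→trujo_arn, — result: zawustex.
I invoke dial.monthend, — result: 1756-10-31.

Answer: {rolusti=-3952/427, trujo_arn=zawustex}


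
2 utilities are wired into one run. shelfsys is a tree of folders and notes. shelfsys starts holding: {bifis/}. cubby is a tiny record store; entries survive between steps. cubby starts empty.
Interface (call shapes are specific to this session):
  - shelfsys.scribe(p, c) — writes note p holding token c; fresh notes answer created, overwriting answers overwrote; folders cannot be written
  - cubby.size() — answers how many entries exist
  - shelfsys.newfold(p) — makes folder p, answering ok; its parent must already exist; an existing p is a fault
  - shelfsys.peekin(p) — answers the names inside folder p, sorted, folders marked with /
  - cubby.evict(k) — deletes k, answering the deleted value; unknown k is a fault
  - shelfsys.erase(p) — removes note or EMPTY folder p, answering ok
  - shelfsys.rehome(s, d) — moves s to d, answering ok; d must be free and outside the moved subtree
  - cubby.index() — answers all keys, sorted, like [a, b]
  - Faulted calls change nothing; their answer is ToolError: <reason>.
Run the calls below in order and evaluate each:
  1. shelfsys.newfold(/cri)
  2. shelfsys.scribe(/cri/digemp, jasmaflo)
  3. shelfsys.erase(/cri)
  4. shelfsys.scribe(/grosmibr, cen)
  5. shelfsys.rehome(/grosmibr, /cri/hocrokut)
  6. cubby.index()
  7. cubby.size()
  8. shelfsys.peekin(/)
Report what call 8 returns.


Answer: [bifis/, cri/]

Derivation:
;; shelfsys.newfold(p='/cri') => ok
;; shelfsys.scribe(p='/cri/digemp', c='jasmaflo') => created
;; shelfsys.erase(p='/cri') => ToolError: not empty
;; shelfsys.scribe(p='/grosmibr', c='cen') => created
;; shelfsys.rehome(s='/grosmibr', d='/cri/hocrokut') => ok
;; cubby.index() => []
;; cubby.size() => 0
;; shelfsys.peekin(p='/') => [bifis/, cri/]


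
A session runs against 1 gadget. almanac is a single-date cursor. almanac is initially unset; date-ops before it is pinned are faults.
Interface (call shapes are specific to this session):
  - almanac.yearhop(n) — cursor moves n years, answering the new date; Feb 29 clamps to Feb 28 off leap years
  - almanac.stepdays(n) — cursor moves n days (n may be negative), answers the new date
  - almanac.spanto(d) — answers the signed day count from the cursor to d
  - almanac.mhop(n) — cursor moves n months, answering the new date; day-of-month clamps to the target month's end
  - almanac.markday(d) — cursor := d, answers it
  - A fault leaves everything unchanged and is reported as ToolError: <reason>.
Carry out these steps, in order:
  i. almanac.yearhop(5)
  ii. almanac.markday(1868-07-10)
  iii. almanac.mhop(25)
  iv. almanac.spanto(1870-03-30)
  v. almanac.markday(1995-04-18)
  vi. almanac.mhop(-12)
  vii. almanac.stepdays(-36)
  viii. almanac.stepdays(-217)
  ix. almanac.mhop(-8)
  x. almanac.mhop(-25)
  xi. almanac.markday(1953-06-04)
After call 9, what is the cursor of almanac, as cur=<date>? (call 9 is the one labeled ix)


CALL yearhop[n: 5]
RET  ToolError: no date set
CALL markday[d: 1868-07-10]
RET  1868-07-10
CALL mhop[n: 25]
RET  1870-08-10
CALL spanto[d: 1870-03-30]
RET  -133
CALL markday[d: 1995-04-18]
RET  1995-04-18
CALL mhop[n: -12]
RET  1994-04-18
CALL stepdays[n: -36]
RET  1994-03-13
CALL stepdays[n: -217]
RET  1993-08-08
CALL mhop[n: -8]
RET  1992-12-08
CALL mhop[n: -25]
RET  1990-11-08
CALL markday[d: 1953-06-04]
RET  1953-06-04

Answer: cur=1992-12-08


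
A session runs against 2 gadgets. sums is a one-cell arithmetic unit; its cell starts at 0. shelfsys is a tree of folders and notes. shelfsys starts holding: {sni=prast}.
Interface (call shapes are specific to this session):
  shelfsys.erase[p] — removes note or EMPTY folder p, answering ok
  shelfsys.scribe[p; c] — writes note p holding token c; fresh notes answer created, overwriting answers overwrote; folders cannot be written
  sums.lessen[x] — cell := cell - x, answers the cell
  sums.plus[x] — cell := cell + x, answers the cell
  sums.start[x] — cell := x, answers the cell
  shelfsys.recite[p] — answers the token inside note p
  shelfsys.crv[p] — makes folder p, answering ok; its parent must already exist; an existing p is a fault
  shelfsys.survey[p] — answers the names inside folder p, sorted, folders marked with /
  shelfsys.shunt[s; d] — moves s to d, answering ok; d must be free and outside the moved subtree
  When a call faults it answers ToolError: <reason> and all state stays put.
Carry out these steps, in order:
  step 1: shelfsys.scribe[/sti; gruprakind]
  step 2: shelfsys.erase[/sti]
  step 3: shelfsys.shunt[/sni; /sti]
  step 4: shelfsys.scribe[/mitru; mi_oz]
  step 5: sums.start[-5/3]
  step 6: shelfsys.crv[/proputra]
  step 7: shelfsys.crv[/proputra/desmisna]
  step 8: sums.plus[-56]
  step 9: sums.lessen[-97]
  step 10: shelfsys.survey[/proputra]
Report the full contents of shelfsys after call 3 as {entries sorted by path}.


Step: scribe[p='/sti'; c='gruprakind']
Result: created
Step: erase[p='/sti']
Result: ok
Step: shunt[s='/sni'; d='/sti']
Result: ok
Step: scribe[p='/mitru'; c='mi_oz']
Result: created
Step: start[x='-5/3']
Result: -5/3
Step: crv[p='/proputra']
Result: ok
Step: crv[p='/proputra/desmisna']
Result: ok
Step: plus[x='-56']
Result: -173/3
Step: lessen[x='-97']
Result: 118/3
Step: survey[p='/proputra']
Result: [desmisna/]

Answer: {sti=prast}


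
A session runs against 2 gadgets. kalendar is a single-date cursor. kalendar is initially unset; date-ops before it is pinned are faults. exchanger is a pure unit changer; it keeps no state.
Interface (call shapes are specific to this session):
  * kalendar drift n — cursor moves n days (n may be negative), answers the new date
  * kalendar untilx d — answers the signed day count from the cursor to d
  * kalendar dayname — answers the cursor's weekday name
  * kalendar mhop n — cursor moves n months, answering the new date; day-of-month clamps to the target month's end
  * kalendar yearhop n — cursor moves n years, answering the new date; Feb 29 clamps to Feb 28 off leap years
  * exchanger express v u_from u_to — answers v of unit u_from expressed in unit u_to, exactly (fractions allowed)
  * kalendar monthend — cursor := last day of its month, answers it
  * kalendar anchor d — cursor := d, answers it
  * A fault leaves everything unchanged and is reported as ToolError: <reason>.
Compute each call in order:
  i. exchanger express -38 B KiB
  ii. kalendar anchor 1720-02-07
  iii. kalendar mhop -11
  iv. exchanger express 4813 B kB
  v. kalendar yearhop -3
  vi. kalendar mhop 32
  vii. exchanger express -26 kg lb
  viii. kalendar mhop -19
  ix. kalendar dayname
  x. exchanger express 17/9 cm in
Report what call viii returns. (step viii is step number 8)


I try exchanger express(v='-38', u_from='B', u_to='KiB'), and see -19/512.
I call kalendar anchor(d='1720-02-07'), — result: 1720-02-07.
Invoking kalendar mhop(n='-11'), and observe 1719-03-07.
Using exchanger express(v='4813', u_from='B', u_to='kB'), — result: 4813/1000.
I invoke kalendar yearhop(n='-3'), and see 1716-03-07.
Now I run kalendar mhop(n='32'), and get 1718-11-07.
Next I call exchanger express(v='-26', u_from='kg', u_to='lb'), — result: -2600000000/45359237.
I run kalendar mhop(n='-19'), — result: 1717-04-07.
Then kalendar dayname(), which returns Wednesday.
Next I call exchanger express(v='17/9', u_from='cm', u_to='in'), and see 850/1143.

Answer: 1717-04-07


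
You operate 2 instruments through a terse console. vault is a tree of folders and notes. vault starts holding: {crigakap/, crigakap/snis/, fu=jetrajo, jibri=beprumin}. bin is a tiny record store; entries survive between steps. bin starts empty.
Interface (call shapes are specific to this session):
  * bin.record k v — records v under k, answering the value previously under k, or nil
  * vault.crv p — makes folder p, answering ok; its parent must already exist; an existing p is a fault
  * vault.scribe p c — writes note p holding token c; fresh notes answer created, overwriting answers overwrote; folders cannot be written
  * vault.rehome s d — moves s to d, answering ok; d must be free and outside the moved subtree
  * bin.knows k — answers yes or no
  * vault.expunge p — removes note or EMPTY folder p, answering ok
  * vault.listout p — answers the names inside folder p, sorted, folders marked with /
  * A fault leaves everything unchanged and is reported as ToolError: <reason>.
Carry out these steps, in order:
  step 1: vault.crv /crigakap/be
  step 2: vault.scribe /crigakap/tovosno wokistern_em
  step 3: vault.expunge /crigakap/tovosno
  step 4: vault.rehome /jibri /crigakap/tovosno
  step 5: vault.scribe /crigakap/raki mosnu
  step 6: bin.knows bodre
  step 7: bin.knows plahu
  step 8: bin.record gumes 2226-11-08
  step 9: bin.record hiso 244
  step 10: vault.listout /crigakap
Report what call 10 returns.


Answer: [be/, raki, snis/, tovosno]

Derivation:
Calling crv on p=/crigakap/be, → ok.
I run scribe on p=/crigakap/tovosno, c=wokistern_em, — result: created.
Then expunge on p=/crigakap/tovosno, → ok.
I run rehome on s=/jibri, d=/crigakap/tovosno, which returns ok.
Now I run scribe on p=/crigakap/raki, c=mosnu, yielding created.
Using knows on k=bodre, and get no.
Now I run knows on k=plahu, and get no.
Invoking record on k=gumes, v=2226-11-08, — result: nil.
Next I call record on k=hiso, v=244, and get nil.
I use listout on p=/crigakap, which returns [be/, raki, snis/, tovosno].


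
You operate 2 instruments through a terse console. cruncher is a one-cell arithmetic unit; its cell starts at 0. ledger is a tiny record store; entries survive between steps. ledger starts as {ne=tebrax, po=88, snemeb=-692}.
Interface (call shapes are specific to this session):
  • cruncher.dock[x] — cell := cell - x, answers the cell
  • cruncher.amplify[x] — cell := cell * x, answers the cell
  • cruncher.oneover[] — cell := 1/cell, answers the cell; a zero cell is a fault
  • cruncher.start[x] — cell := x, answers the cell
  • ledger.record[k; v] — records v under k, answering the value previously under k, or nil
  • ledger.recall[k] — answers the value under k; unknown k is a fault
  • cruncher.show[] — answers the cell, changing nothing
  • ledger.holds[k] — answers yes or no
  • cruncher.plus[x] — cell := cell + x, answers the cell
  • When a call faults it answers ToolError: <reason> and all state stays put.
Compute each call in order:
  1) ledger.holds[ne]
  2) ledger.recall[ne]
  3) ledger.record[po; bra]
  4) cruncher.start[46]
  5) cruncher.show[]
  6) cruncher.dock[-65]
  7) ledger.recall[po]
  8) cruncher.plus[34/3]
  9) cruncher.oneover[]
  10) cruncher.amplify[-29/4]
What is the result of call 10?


Answer: -87/1468

Derivation:
==> ledger.holds(k='ne')
<== yes
==> ledger.recall(k='ne')
<== tebrax
==> ledger.record(k='po', v='bra')
<== 88
==> cruncher.start(x='46')
<== 46
==> cruncher.show()
<== 46
==> cruncher.dock(x='-65')
<== 111
==> ledger.recall(k='po')
<== bra
==> cruncher.plus(x='34/3')
<== 367/3
==> cruncher.oneover()
<== 3/367
==> cruncher.amplify(x='-29/4')
<== -87/1468


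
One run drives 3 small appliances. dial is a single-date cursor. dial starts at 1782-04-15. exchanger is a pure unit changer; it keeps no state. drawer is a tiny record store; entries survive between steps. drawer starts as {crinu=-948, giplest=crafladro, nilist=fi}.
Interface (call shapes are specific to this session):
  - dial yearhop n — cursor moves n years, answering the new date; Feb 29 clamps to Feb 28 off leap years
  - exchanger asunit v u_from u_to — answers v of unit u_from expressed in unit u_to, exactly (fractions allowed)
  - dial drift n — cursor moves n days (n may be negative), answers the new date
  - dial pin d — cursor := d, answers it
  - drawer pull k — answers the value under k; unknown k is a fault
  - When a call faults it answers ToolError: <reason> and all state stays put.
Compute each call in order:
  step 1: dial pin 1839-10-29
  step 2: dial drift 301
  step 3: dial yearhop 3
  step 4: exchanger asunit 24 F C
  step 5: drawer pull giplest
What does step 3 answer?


Answer: 1843-08-25

Derivation:
Do: dial pin[1839-10-29]
See: 1839-10-29
Do: dial drift[301]
See: 1840-08-25
Do: dial yearhop[3]
See: 1843-08-25
Do: exchanger asunit[24; F; C]
See: -40/9
Do: drawer pull[giplest]
See: crafladro


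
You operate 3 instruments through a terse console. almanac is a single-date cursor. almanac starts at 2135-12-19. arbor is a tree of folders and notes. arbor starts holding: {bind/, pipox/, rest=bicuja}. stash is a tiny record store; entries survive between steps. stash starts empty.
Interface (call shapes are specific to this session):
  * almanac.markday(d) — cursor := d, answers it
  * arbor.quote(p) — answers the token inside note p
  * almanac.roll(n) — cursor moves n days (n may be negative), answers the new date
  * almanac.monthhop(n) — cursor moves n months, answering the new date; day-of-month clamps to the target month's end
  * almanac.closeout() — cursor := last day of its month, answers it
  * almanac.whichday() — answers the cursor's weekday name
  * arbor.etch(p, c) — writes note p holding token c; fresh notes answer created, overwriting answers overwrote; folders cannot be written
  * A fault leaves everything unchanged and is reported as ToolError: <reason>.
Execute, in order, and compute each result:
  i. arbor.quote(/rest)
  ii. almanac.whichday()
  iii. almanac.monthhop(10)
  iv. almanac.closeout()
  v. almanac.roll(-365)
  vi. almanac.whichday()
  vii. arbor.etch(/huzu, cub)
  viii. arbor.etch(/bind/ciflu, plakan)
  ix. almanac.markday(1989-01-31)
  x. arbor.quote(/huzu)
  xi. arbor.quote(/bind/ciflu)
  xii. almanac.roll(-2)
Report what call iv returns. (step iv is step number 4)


;; arbor.quote(p='/rest') -> bicuja
;; almanac.whichday() -> Monday
;; almanac.monthhop(n='10') -> 2136-10-19
;; almanac.closeout() -> 2136-10-31
;; almanac.roll(n='-365') -> 2135-11-01
;; almanac.whichday() -> Tuesday
;; arbor.etch(p='/huzu', c='cub') -> created
;; arbor.etch(p='/bind/ciflu', c='plakan') -> created
;; almanac.markday(d='1989-01-31') -> 1989-01-31
;; arbor.quote(p='/huzu') -> cub
;; arbor.quote(p='/bind/ciflu') -> plakan
;; almanac.roll(n='-2') -> 1989-01-29

Answer: 2136-10-31


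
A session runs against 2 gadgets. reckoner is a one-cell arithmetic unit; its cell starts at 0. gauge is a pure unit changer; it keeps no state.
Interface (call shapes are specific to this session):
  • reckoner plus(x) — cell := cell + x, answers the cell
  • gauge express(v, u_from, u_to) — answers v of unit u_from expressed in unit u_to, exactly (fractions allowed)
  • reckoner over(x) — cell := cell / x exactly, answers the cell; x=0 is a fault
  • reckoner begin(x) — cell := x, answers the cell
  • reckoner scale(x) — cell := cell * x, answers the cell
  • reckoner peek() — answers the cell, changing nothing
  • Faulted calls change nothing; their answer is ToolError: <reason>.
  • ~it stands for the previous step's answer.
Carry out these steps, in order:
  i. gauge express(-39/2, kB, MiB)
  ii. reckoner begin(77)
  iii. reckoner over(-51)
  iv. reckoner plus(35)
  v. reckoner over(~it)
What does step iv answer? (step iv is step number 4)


% gauge express v: -39/2 u_from: kB u_to: MiB
= -4875/262144
% reckoner begin x: 77
= 77
% reckoner over x: -51
= -77/51
% reckoner plus x: 35
= 1708/51
% reckoner over x: ~it
= 1

Answer: 1708/51


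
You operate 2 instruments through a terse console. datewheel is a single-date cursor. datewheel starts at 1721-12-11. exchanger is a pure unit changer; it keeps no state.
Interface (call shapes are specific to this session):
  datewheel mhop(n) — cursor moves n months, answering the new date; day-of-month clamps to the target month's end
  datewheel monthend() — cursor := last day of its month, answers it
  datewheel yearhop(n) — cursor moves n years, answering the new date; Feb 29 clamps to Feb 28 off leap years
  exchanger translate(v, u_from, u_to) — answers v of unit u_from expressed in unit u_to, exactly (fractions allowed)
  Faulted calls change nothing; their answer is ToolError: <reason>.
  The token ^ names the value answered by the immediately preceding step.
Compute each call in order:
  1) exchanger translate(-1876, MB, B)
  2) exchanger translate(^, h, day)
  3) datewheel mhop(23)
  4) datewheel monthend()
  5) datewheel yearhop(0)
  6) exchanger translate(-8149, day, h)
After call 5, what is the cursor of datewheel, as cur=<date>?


Answer: cur=1723-11-30

Derivation:
Then exchanger translate(v='-1876', u_from='MB', u_to='B'), — result: -1876000000.
Then exchanger translate(v='^', u_from='h', u_to='day'), yielding -234500000/3.
Invoking datewheel mhop(n='23'), → 1723-11-11.
Now I run datewheel monthend, which returns 1723-11-30.
I call datewheel yearhop(n='0'): 1723-11-30.
Then exchanger translate(v='-8149', u_from='day', u_to='h'): -195576.


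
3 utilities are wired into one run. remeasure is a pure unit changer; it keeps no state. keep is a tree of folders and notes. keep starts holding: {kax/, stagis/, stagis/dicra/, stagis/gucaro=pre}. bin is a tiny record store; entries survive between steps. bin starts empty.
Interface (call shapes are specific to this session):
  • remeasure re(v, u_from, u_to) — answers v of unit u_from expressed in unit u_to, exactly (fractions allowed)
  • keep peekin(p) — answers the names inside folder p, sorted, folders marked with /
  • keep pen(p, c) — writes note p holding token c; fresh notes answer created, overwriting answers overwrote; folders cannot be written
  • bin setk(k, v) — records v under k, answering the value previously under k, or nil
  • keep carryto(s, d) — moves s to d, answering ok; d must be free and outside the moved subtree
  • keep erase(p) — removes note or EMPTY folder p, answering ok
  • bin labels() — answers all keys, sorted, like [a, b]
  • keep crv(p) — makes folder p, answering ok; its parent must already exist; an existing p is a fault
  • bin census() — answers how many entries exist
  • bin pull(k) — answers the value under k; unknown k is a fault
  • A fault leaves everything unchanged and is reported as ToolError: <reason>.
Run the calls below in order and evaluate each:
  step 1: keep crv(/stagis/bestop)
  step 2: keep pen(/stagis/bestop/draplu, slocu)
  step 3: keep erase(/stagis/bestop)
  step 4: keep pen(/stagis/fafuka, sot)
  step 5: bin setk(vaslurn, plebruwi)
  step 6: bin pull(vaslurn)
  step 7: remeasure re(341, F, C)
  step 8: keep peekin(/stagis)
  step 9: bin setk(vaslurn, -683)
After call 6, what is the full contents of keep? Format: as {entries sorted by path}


>>> keep crv p: /stagis/bestop
  ok
>>> keep pen p: /stagis/bestop/draplu c: slocu
  created
>>> keep erase p: /stagis/bestop
  ToolError: not empty
>>> keep pen p: /stagis/fafuka c: sot
  created
>>> bin setk k: vaslurn v: plebruwi
  nil
>>> bin pull k: vaslurn
  plebruwi
>>> remeasure re v: 341 u_from: F u_to: C
  515/3
>>> keep peekin p: /stagis
  [bestop/, dicra/, fafuka, gucaro]
>>> bin setk k: vaslurn v: -683
  plebruwi

Answer: {kax/, stagis/, stagis/bestop/, stagis/bestop/draplu=slocu, stagis/dicra/, stagis/fafuka=sot, stagis/gucaro=pre}


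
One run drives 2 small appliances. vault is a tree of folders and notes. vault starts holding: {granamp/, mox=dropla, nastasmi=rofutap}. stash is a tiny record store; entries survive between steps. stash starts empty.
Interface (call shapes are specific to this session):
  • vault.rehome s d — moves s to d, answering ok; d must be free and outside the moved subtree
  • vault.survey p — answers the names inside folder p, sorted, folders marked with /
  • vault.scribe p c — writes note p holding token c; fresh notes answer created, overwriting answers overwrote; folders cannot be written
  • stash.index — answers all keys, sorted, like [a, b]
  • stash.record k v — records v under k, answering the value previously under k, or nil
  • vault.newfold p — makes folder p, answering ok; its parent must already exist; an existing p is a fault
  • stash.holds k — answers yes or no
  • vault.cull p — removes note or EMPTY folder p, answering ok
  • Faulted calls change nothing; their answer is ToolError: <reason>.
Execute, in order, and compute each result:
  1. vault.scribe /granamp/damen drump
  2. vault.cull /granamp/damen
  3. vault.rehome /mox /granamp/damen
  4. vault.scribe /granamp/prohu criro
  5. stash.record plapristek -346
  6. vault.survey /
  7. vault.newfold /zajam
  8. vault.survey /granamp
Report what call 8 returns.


! scribe(p=/granamp/damen, c=drump) ~> created
! cull(p=/granamp/damen) ~> ok
! rehome(s=/mox, d=/granamp/damen) ~> ok
! scribe(p=/granamp/prohu, c=criro) ~> created
! record(k=plapristek, v=-346) ~> nil
! survey(p=/) ~> [granamp/, nastasmi]
! newfold(p=/zajam) ~> ok
! survey(p=/granamp) ~> [damen, prohu]

Answer: [damen, prohu]


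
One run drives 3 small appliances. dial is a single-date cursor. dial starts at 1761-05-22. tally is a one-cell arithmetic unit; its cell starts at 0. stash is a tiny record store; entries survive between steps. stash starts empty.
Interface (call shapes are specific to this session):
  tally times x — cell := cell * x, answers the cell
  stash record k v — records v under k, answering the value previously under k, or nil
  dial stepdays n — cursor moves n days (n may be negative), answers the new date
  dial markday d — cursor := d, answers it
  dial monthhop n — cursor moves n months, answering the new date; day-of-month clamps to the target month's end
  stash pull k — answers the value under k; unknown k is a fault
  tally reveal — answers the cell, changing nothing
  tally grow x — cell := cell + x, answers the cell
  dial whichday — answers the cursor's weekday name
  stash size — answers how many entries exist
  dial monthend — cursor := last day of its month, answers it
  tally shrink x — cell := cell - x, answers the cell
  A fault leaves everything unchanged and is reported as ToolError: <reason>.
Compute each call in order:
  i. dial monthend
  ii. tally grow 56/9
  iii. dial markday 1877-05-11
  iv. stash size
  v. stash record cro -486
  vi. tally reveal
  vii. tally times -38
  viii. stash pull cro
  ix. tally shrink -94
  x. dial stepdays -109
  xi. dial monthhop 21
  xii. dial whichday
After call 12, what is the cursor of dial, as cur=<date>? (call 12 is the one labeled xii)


>> dial monthend()
<< 1761-05-31
>> tally grow(x→56/9)
<< 56/9
>> dial markday(d→1877-05-11)
<< 1877-05-11
>> stash size()
<< 0
>> stash record(k→cro, v→-486)
<< nil
>> tally reveal()
<< 56/9
>> tally times(x→-38)
<< -2128/9
>> stash pull(k→cro)
<< -486
>> tally shrink(x→-94)
<< -1282/9
>> dial stepdays(n→-109)
<< 1877-01-22
>> dial monthhop(n→21)
<< 1878-10-22
>> dial whichday()
<< Tuesday

Answer: cur=1878-10-22


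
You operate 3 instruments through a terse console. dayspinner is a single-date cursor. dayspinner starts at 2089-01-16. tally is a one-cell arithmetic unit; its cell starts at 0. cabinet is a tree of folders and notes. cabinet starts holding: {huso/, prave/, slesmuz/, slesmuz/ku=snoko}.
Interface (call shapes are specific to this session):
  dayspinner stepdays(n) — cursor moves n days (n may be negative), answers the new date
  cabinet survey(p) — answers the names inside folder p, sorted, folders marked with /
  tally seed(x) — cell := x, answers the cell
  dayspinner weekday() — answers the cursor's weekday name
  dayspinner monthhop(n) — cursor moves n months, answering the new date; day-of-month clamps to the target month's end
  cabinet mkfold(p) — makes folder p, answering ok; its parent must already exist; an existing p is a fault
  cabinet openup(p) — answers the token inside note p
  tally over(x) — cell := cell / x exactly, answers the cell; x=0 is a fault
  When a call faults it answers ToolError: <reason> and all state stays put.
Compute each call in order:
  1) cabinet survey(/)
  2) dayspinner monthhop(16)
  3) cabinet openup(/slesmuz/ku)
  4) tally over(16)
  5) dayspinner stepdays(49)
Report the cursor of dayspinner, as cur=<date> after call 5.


# cabinet survey(p=/) : [huso/, prave/, slesmuz/]
# dayspinner monthhop(n=16) : 2090-05-16
# cabinet openup(p=/slesmuz/ku) : snoko
# tally over(x=16) : 0
# dayspinner stepdays(n=49) : 2090-07-04

Answer: cur=2090-07-04


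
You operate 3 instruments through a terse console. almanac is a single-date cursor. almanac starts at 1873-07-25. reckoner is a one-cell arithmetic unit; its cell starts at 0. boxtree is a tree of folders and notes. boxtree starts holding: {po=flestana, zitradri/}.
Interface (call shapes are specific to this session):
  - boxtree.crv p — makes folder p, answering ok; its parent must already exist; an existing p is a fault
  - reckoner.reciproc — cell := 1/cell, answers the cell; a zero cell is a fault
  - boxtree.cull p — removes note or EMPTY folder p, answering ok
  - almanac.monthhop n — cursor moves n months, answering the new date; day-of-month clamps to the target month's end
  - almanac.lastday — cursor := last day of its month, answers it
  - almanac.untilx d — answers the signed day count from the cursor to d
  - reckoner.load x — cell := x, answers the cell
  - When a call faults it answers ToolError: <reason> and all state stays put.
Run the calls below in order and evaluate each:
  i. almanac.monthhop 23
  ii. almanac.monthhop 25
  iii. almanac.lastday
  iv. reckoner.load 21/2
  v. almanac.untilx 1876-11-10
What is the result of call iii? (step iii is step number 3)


Answer: 1877-07-31

Derivation:
→ monthhop(n→23)
← 1875-06-25
→ monthhop(n→25)
← 1877-07-25
→ lastday()
← 1877-07-31
→ load(x→21/2)
← 21/2
→ untilx(d→1876-11-10)
← -263


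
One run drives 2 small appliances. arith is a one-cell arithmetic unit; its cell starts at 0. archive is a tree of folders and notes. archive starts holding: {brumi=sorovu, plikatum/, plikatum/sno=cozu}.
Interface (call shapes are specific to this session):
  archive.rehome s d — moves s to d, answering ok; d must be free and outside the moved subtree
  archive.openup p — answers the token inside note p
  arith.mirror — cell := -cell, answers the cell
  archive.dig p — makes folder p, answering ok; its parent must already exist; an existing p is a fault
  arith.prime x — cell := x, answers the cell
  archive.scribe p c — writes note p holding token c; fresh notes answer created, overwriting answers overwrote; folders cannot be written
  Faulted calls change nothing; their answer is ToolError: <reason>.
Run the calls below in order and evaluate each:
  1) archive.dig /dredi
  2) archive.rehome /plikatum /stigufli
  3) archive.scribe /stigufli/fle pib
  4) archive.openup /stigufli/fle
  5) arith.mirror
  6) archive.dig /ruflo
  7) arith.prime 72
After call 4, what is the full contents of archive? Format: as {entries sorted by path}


→ archive.dig(p→/dredi)
← ok
→ archive.rehome(s→/plikatum, d→/stigufli)
← ok
→ archive.scribe(p→/stigufli/fle, c→pib)
← created
→ archive.openup(p→/stigufli/fle)
← pib
→ arith.mirror()
← 0
→ archive.dig(p→/ruflo)
← ok
→ arith.prime(x→72)
← 72

Answer: {brumi=sorovu, dredi/, stigufli/, stigufli/fle=pib, stigufli/sno=cozu}


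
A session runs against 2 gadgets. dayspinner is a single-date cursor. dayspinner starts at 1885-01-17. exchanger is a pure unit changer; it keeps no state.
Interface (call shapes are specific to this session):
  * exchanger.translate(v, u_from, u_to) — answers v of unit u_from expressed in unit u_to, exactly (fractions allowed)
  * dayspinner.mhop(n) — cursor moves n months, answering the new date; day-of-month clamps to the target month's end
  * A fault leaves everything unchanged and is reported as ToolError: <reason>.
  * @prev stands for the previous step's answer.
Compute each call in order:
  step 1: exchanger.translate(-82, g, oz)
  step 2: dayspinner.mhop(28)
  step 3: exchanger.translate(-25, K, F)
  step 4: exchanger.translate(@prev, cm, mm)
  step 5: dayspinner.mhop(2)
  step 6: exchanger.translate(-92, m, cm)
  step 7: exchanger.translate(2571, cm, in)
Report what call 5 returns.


Answer: 1887-07-17

Derivation:
==> translate(v=-82, u_from=g, u_to=oz)
<== -131200000/45359237
==> mhop(n=28)
<== 1887-05-17
==> translate(v=-25, u_from=K, u_to=F)
<== -50467/100
==> translate(v=@prev, u_from=cm, u_to=mm)
<== -50467/10
==> mhop(n=2)
<== 1887-07-17
==> translate(v=-92, u_from=m, u_to=cm)
<== -9200
==> translate(v=2571, u_from=cm, u_to=in)
<== 128550/127


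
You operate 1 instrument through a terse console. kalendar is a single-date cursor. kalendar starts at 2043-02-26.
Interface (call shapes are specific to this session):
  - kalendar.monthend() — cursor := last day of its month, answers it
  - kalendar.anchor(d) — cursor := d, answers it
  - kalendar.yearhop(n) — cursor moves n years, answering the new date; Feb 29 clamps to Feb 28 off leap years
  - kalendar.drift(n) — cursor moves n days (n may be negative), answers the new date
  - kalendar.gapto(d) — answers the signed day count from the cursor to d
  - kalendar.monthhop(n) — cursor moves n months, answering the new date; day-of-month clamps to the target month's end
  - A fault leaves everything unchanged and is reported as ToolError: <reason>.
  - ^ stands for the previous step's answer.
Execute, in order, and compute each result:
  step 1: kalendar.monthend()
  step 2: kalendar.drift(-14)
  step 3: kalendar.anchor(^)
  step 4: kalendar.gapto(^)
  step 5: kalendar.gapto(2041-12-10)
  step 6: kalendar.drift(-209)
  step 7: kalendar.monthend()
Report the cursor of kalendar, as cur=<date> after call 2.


Answer: cur=2043-02-14

Derivation:
-> kalendar.monthend()
<- 2043-02-28
-> kalendar.drift(n=-14)
<- 2043-02-14
-> kalendar.anchor(d=^)
<- 2043-02-14
-> kalendar.gapto(d=^)
<- 0
-> kalendar.gapto(d=2041-12-10)
<- -431
-> kalendar.drift(n=-209)
<- 2042-07-20
-> kalendar.monthend()
<- 2042-07-31


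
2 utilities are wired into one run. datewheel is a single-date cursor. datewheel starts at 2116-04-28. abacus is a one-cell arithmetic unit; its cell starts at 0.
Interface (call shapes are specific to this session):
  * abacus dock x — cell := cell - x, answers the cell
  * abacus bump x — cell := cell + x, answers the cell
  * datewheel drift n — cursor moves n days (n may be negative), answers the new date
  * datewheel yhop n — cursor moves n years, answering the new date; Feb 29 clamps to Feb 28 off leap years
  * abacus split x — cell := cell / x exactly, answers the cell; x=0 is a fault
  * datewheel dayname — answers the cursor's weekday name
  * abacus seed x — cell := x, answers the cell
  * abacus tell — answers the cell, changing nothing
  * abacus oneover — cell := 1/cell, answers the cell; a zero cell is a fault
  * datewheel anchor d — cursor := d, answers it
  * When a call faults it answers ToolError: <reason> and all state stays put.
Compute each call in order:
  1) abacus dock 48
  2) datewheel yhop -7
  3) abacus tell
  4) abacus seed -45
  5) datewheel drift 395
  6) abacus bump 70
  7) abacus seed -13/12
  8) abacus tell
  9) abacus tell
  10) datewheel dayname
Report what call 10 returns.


Answer: Wednesday

Derivation:
→ abacus dock(48)
← -48
→ datewheel yhop(-7)
← 2109-04-28
→ abacus tell()
← -48
→ abacus seed(-45)
← -45
→ datewheel drift(395)
← 2110-05-28
→ abacus bump(70)
← 25
→ abacus seed(-13/12)
← -13/12
→ abacus tell()
← -13/12
→ abacus tell()
← -13/12
→ datewheel dayname()
← Wednesday


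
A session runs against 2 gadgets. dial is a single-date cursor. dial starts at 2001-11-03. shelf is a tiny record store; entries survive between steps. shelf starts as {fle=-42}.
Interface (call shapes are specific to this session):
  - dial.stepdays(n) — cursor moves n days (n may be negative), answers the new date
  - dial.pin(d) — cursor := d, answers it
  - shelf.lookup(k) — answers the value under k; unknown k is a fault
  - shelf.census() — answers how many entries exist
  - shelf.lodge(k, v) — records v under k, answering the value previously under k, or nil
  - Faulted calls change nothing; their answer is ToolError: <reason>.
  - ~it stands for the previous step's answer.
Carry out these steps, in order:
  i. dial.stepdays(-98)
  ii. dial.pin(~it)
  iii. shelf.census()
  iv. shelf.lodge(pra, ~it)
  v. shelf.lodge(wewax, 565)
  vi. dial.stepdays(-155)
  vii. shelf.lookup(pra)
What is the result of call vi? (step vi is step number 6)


Answer: 2001-02-23

Derivation:
-- dial.stepdays(n→-98) => 2001-07-28
-- dial.pin(d→~it) => 2001-07-28
-- shelf.census() => 1
-- shelf.lodge(k→pra, v→~it) => nil
-- shelf.lodge(k→wewax, v→565) => nil
-- dial.stepdays(n→-155) => 2001-02-23
-- shelf.lookup(k→pra) => 1


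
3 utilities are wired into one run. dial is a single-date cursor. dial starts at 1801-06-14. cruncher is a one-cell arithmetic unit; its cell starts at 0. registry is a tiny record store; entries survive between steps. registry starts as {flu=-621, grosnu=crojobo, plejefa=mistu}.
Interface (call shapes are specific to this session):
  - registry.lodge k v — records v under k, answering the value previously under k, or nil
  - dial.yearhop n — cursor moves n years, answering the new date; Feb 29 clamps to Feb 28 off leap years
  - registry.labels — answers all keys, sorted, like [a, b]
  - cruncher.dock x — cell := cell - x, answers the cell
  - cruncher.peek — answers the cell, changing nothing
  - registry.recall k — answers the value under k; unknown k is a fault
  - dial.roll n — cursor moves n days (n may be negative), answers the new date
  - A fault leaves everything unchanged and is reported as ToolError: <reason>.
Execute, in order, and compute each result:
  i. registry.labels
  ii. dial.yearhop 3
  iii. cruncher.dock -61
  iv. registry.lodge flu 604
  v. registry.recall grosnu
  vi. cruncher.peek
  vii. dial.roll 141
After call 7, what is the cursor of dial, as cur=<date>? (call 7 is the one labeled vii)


[in] registry.labels
= [flu, grosnu, plejefa]
[in] dial.yearhop n: 3
= 1804-06-14
[in] cruncher.dock x: -61
= 61
[in] registry.lodge k: flu v: 604
= -621
[in] registry.recall k: grosnu
= crojobo
[in] cruncher.peek
= 61
[in] dial.roll n: 141
= 1804-11-02

Answer: cur=1804-11-02
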